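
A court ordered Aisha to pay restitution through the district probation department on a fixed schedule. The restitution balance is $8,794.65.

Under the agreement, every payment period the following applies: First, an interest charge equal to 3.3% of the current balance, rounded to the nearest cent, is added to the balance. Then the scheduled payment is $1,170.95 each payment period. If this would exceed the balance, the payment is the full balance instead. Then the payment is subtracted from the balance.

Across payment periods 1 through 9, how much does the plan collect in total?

$10,275.67

Payment period 1: opening $8,794.65; interest $290.22 → $9,084.87; payment $1,170.95; balance $7,913.92
Payment period 2: opening $7,913.92; interest $261.16 → $8,175.08; payment $1,170.95; balance $7,004.13
Payment period 3: opening $7,004.13; interest $231.14 → $7,235.27; payment $1,170.95; balance $6,064.32
Payment period 4: opening $6,064.32; interest $200.12 → $6,264.44; payment $1,170.95; balance $5,093.49
Payment period 5: opening $5,093.49; interest $168.09 → $5,261.58; payment $1,170.95; balance $4,090.63
Payment period 6: opening $4,090.63; interest $134.99 → $4,225.62; payment $1,170.95; balance $3,054.67
Payment period 7: opening $3,054.67; interest $100.80 → $3,155.47; payment $1,170.95; balance $1,984.52
Payment period 8: opening $1,984.52; interest $65.49 → $2,050.01; payment $1,170.95; balance $879.06
Payment period 9: opening $879.06; interest $29.01 → $908.07; payment $908.07; balance $0.00
Total paid: $10,275.67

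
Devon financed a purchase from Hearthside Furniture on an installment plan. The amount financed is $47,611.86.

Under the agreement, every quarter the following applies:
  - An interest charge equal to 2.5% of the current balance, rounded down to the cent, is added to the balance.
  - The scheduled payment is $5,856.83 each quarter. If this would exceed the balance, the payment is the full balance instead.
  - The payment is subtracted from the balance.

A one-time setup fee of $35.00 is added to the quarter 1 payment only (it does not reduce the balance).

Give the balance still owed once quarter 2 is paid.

$38,162.12

Quarter 1: opening $47,611.86; interest $1,190.29 → $48,802.15; payment $5,856.83 (+ $35.00 fee); balance $42,945.32
Quarter 2: opening $42,945.32; interest $1,073.63 → $44,018.95; payment $5,856.83; balance $38,162.12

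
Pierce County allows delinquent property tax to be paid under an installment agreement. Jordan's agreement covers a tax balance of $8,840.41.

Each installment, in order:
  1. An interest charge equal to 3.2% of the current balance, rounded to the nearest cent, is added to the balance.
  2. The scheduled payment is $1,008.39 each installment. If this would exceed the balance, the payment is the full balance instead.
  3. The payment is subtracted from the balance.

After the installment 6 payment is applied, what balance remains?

# | Opening | Interest | Payment | End bal
1 | $8,840.41 | $282.89 | $1,008.39 | $8,114.91
2 | $8,114.91 | $259.68 | $1,008.39 | $7,366.20
3 | $7,366.20 | $235.72 | $1,008.39 | $6,593.53
4 | $6,593.53 | $210.99 | $1,008.39 | $5,796.13
5 | $5,796.13 | $185.48 | $1,008.39 | $4,973.22
6 | $4,973.22 | $159.14 | $1,008.39 | $4,123.97

$4,123.97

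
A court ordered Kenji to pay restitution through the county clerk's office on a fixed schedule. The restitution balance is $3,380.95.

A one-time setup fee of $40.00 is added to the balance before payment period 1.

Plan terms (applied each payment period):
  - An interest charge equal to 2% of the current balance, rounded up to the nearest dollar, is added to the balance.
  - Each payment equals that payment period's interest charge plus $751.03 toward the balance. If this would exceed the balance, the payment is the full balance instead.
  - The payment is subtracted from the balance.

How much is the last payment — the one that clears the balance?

Payment period 1: opening $3,420.95; interest $69.00 → $3,489.95; payment $820.03; balance $2,669.92
Payment period 2: opening $2,669.92; interest $54.00 → $2,723.92; payment $805.03; balance $1,918.89
Payment period 3: opening $1,918.89; interest $39.00 → $1,957.89; payment $790.03; balance $1,167.86
Payment period 4: opening $1,167.86; interest $24.00 → $1,191.86; payment $775.03; balance $416.83
Payment period 5: opening $416.83; interest $9.00 → $425.83; payment $425.83; balance $0.00

$425.83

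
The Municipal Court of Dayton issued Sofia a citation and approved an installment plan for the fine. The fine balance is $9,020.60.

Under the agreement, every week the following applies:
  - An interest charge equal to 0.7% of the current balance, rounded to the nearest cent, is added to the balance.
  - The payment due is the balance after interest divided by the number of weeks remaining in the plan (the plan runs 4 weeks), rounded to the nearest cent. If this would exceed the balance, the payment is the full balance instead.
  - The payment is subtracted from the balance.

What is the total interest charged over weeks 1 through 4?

$158.97

# | Opening | Interest | Payment | End bal
1 | $9,020.60 | $63.14 | $2,270.94 | $6,812.80
2 | $6,812.80 | $47.69 | $2,286.83 | $4,573.66
3 | $4,573.66 | $32.02 | $2,302.84 | $2,302.84
4 | $2,302.84 | $16.12 | $2,318.96 | $0.00
Total interest: $63.14 + $47.69 + $32.02 + $16.12 = $158.97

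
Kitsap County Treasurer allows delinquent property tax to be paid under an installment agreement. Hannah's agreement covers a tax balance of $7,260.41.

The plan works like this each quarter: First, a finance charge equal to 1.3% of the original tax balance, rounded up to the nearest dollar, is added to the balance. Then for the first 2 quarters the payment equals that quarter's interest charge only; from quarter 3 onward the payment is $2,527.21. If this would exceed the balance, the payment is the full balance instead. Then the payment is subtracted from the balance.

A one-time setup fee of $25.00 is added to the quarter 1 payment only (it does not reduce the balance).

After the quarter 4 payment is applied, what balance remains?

$2,395.99

Quarter 1: $7,260.41 +$95.00 interest = $7,355.41; pay $95.00 (+ $25.00 fee) → $7,260.41
Quarter 2: $7,260.41 +$95.00 interest = $7,355.41; pay $95.00 → $7,260.41
Quarter 3: $7,260.41 +$95.00 interest = $7,355.41; pay $2,527.21 → $4,828.20
Quarter 4: $4,828.20 +$95.00 interest = $4,923.20; pay $2,527.21 → $2,395.99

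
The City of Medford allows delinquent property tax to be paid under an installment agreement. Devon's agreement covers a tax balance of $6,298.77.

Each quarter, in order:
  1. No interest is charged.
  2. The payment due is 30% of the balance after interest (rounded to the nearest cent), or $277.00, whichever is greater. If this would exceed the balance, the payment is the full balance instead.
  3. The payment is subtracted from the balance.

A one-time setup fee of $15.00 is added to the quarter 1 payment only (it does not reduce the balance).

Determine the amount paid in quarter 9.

# | Opening | Payment | Fee | End bal
1 | $6,298.77 | $1,889.63 | $15.00 | $4,409.14
2 | $4,409.14 | $1,322.74 | — | $3,086.40
3 | $3,086.40 | $925.92 | — | $2,160.48
4 | $2,160.48 | $648.14 | — | $1,512.34
5 | $1,512.34 | $453.70 | — | $1,058.64
6 | $1,058.64 | $317.59 | — | $741.05
7 | $741.05 | $277.00 | — | $464.05
8 | $464.05 | $277.00 | — | $187.05
9 | $187.05 | $187.05 | — | $0.00

$187.05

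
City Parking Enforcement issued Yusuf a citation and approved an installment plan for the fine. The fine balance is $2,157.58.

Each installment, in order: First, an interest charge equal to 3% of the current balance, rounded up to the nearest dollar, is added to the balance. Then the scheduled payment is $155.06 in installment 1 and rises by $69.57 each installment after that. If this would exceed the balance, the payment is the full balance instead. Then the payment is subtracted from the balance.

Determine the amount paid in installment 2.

Installment 1: opening $2,157.58; interest $65.00 → $2,222.58; payment $155.06; balance $2,067.52
Installment 2: opening $2,067.52; interest $63.00 → $2,130.52; payment $224.63; balance $1,905.89

$224.63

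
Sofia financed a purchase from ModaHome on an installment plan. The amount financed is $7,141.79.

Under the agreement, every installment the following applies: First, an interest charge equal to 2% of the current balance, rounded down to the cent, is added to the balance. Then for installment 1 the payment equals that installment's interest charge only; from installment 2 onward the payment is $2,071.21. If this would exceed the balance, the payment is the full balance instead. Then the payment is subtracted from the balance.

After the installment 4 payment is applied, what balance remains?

$1,240.17

Installment 1: opening $7,141.79; interest $142.83 → $7,284.62; payment $142.83; balance $7,141.79
Installment 2: opening $7,141.79; interest $142.83 → $7,284.62; payment $2,071.21; balance $5,213.41
Installment 3: opening $5,213.41; interest $104.26 → $5,317.67; payment $2,071.21; balance $3,246.46
Installment 4: opening $3,246.46; interest $64.92 → $3,311.38; payment $2,071.21; balance $1,240.17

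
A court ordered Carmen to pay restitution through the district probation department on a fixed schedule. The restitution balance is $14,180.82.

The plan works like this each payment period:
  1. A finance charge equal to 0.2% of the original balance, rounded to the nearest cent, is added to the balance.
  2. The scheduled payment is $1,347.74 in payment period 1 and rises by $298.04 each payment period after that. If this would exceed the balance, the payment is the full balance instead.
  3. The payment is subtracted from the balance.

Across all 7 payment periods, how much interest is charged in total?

# | Opening | Interest | Payment | End bal
1 | $14,180.82 | $28.36 | $1,347.74 | $12,861.44
2 | $12,861.44 | $28.36 | $1,645.78 | $11,244.02
3 | $11,244.02 | $28.36 | $1,943.82 | $9,328.56
4 | $9,328.56 | $28.36 | $2,241.86 | $7,115.06
5 | $7,115.06 | $28.36 | $2,539.90 | $4,603.52
6 | $4,603.52 | $28.36 | $2,837.94 | $1,793.94
7 | $1,793.94 | $28.36 | $1,822.30 | $0.00
Total interest: $28.36 + $28.36 + $28.36 + $28.36 + $28.36 + $28.36 + $28.36 = $198.52

$198.52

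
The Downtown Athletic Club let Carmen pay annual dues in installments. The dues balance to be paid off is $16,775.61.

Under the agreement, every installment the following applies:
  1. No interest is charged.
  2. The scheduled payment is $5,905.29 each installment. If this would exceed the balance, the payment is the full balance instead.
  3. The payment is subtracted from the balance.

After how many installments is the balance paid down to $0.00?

3

Installment 1: opening $16,775.61; payment $5,905.29; balance $10,870.32
Installment 2: opening $10,870.32; payment $5,905.29; balance $4,965.03
Installment 3: opening $4,965.03; payment $4,965.03; balance $0.00
Balance reaches $0.00 in installment 3.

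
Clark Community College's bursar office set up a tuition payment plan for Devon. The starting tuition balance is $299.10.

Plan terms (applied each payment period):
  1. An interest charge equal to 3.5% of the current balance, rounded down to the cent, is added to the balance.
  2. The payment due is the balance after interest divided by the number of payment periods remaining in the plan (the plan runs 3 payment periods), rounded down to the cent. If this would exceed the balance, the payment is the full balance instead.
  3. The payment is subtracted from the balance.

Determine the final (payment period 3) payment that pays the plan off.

$110.53

Payment period 1: opening $299.10; interest $10.46 → $309.56; payment $103.18; balance $206.38
Payment period 2: opening $206.38; interest $7.22 → $213.60; payment $106.80; balance $106.80
Payment period 3: opening $106.80; interest $3.73 → $110.53; payment $110.53; balance $0.00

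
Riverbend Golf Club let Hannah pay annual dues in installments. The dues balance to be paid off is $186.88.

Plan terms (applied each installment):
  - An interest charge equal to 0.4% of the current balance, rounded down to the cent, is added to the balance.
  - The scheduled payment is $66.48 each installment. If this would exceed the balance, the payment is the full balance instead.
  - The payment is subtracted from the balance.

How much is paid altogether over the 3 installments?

Installment 1: opening $186.88; interest $0.74 → $187.62; payment $66.48; balance $121.14
Installment 2: opening $121.14; interest $0.48 → $121.62; payment $66.48; balance $55.14
Installment 3: opening $55.14; interest $0.22 → $55.36; payment $55.36; balance $0.00
Total paid: $188.32

$188.32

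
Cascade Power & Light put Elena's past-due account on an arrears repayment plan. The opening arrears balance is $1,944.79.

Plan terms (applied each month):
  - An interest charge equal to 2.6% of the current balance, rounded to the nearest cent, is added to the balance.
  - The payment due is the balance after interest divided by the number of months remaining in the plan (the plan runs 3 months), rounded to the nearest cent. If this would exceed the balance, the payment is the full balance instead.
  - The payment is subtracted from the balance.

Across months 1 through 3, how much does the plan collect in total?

Month 1: opening $1,944.79; interest $50.56 → $1,995.35; payment $665.12; balance $1,330.23
Month 2: opening $1,330.23; interest $34.59 → $1,364.82; payment $682.41; balance $682.41
Month 3: opening $682.41; interest $17.74 → $700.15; payment $700.15; balance $0.00
Total paid: $2,047.68

$2,047.68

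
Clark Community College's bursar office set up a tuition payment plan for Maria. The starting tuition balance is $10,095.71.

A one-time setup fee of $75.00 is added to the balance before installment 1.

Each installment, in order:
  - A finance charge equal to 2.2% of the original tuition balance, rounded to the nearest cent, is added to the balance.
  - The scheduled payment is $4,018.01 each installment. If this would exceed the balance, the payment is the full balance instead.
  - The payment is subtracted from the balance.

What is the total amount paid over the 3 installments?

$10,837.04

# | Opening | Interest | Payment | End bal
1 | $10,170.71 | $222.11 | $4,018.01 | $6,374.81
2 | $6,374.81 | $222.11 | $4,018.01 | $2,578.91
3 | $2,578.91 | $222.11 | $2,801.02 | $0.00
Total paid: $10,837.04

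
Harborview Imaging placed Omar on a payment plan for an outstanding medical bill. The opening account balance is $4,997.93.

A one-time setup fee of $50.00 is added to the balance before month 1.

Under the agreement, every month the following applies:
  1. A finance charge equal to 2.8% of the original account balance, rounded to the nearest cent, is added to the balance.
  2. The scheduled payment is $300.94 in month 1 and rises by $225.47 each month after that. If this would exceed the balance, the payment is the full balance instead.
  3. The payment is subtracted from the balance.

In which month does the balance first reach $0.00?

Month 1: $5,047.93 +$139.94 interest = $5,187.87; pay $300.94 → $4,886.93
Month 2: $4,886.93 +$139.94 interest = $5,026.87; pay $526.41 → $4,500.46
Month 3: $4,500.46 +$139.94 interest = $4,640.40; pay $751.88 → $3,888.52
Month 4: $3,888.52 +$139.94 interest = $4,028.46; pay $977.35 → $3,051.11
Month 5: $3,051.11 +$139.94 interest = $3,191.05; pay $1,202.82 → $1,988.23
Month 6: $1,988.23 +$139.94 interest = $2,128.17; pay $1,428.29 → $699.88
Month 7: $699.88 +$139.94 interest = $839.82; pay $839.82 → $0.00
Balance reaches $0.00 in month 7.

7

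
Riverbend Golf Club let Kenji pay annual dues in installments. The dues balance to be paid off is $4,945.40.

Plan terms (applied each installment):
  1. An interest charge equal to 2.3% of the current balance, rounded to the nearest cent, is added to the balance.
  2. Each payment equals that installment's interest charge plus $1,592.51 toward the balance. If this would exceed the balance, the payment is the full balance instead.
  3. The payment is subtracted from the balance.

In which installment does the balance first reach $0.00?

# | Opening | Interest | Payment | End bal
1 | $4,945.40 | $113.74 | $1,706.25 | $3,352.89
2 | $3,352.89 | $77.12 | $1,669.63 | $1,760.38
3 | $1,760.38 | $40.49 | $1,633.00 | $167.87
4 | $167.87 | $3.86 | $171.73 | $0.00
Balance reaches $0.00 in installment 4.

4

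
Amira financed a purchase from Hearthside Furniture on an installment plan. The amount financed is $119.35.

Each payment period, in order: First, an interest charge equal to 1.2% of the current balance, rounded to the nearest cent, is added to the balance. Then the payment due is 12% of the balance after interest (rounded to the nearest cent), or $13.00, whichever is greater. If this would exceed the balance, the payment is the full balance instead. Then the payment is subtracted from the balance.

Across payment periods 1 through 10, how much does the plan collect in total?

Payment period 1: $119.35 +$1.43 interest = $120.78; pay $14.49 → $106.29
Payment period 2: $106.29 +$1.28 interest = $107.57; pay $13.00 → $94.57
Payment period 3: $94.57 +$1.13 interest = $95.70; pay $13.00 → $82.70
Payment period 4: $82.70 +$0.99 interest = $83.69; pay $13.00 → $70.69
Payment period 5: $70.69 +$0.85 interest = $71.54; pay $13.00 → $58.54
Payment period 6: $58.54 +$0.70 interest = $59.24; pay $13.00 → $46.24
Payment period 7: $46.24 +$0.55 interest = $46.79; pay $13.00 → $33.79
Payment period 8: $33.79 +$0.41 interest = $34.20; pay $13.00 → $21.20
Payment period 9: $21.20 +$0.25 interest = $21.45; pay $13.00 → $8.45
Payment period 10: $8.45 +$0.10 interest = $8.55; pay $8.55 → $0.00
Total paid: $127.04

$127.04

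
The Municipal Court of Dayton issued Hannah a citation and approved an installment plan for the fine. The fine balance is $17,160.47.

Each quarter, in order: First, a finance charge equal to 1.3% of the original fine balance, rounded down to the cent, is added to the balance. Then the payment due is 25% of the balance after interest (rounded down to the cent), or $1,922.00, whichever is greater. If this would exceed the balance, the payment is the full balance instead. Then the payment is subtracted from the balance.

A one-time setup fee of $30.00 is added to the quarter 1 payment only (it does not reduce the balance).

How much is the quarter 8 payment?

Quarter 1: opening $17,160.47; interest $223.08 → $17,383.55; payment $4,345.88 (+ $30.00 fee); balance $13,037.67
Quarter 2: opening $13,037.67; interest $223.08 → $13,260.75; payment $3,315.18; balance $9,945.57
Quarter 3: opening $9,945.57; interest $223.08 → $10,168.65; payment $2,542.16; balance $7,626.49
Quarter 4: opening $7,626.49; interest $223.08 → $7,849.57; payment $1,962.39; balance $5,887.18
Quarter 5: opening $5,887.18; interest $223.08 → $6,110.26; payment $1,922.00; balance $4,188.26
Quarter 6: opening $4,188.26; interest $223.08 → $4,411.34; payment $1,922.00; balance $2,489.34
Quarter 7: opening $2,489.34; interest $223.08 → $2,712.42; payment $1,922.00; balance $790.42
Quarter 8: opening $790.42; interest $223.08 → $1,013.50; payment $1,013.50; balance $0.00

$1,013.50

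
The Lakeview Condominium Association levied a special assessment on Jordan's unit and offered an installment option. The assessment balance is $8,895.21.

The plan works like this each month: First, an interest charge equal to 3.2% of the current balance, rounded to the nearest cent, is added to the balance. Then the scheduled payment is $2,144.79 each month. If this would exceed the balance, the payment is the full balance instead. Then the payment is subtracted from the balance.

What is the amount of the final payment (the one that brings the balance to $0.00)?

Month 1: $8,895.21 +$284.65 interest = $9,179.86; pay $2,144.79 → $7,035.07
Month 2: $7,035.07 +$225.12 interest = $7,260.19; pay $2,144.79 → $5,115.40
Month 3: $5,115.40 +$163.69 interest = $5,279.09; pay $2,144.79 → $3,134.30
Month 4: $3,134.30 +$100.30 interest = $3,234.60; pay $2,144.79 → $1,089.81
Month 5: $1,089.81 +$34.87 interest = $1,124.68; pay $1,124.68 → $0.00

$1,124.68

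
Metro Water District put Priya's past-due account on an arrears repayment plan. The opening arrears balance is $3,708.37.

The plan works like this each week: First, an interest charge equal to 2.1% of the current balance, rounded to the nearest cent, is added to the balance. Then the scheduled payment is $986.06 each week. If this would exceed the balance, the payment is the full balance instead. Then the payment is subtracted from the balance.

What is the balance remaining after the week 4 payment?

Week 1: opening $3,708.37; interest $77.88 → $3,786.25; payment $986.06; balance $2,800.19
Week 2: opening $2,800.19; interest $58.80 → $2,858.99; payment $986.06; balance $1,872.93
Week 3: opening $1,872.93; interest $39.33 → $1,912.26; payment $986.06; balance $926.20
Week 4: opening $926.20; interest $19.45 → $945.65; payment $945.65; balance $0.00

$0.00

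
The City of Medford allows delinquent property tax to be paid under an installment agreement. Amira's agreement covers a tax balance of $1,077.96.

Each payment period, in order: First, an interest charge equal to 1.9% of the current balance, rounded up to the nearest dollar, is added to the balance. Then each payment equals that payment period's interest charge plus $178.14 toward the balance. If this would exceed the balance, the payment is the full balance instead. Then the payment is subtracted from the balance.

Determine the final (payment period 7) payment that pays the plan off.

Payment period 1: opening $1,077.96; interest $21.00 → $1,098.96; payment $199.14; balance $899.82
Payment period 2: opening $899.82; interest $18.00 → $917.82; payment $196.14; balance $721.68
Payment period 3: opening $721.68; interest $14.00 → $735.68; payment $192.14; balance $543.54
Payment period 4: opening $543.54; interest $11.00 → $554.54; payment $189.14; balance $365.40
Payment period 5: opening $365.40; interest $7.00 → $372.40; payment $185.14; balance $187.26
Payment period 6: opening $187.26; interest $4.00 → $191.26; payment $182.14; balance $9.12
Payment period 7: opening $9.12; interest $1.00 → $10.12; payment $10.12; balance $0.00

$10.12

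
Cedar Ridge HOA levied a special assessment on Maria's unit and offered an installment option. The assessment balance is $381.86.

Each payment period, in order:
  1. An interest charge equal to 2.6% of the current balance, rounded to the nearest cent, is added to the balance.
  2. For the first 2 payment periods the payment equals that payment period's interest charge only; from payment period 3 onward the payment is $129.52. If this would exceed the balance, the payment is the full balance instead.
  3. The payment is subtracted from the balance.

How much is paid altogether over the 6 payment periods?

# | Opening | Interest | Payment | End bal
1 | $381.86 | $9.93 | $9.93 | $381.86
2 | $381.86 | $9.93 | $9.93 | $381.86
3 | $381.86 | $9.93 | $129.52 | $262.27
4 | $262.27 | $6.82 | $129.52 | $139.57
5 | $139.57 | $3.63 | $129.52 | $13.68
6 | $13.68 | $0.36 | $14.04 | $0.00
Total paid: $422.46

$422.46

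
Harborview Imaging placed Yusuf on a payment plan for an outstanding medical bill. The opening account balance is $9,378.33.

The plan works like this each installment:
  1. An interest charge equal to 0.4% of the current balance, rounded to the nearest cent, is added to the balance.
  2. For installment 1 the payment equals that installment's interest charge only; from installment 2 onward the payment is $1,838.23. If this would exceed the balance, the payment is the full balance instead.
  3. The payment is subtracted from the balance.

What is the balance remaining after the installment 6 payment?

Installment 1: $9,378.33 +$37.51 interest = $9,415.84; pay $37.51 → $9,378.33
Installment 2: $9,378.33 +$37.51 interest = $9,415.84; pay $1,838.23 → $7,577.61
Installment 3: $7,577.61 +$30.31 interest = $7,607.92; pay $1,838.23 → $5,769.69
Installment 4: $5,769.69 +$23.08 interest = $5,792.77; pay $1,838.23 → $3,954.54
Installment 5: $3,954.54 +$15.82 interest = $3,970.36; pay $1,838.23 → $2,132.13
Installment 6: $2,132.13 +$8.53 interest = $2,140.66; pay $1,838.23 → $302.43

$302.43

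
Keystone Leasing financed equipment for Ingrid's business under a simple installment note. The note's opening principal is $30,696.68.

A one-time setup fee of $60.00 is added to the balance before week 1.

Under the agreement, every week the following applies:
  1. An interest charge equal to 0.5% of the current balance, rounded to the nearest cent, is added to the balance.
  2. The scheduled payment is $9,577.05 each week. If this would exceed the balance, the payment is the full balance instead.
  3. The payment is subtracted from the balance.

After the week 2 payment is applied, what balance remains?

$11,863.03

Week 1: opening $30,756.68; interest $153.78 → $30,910.46; payment $9,577.05; balance $21,333.41
Week 2: opening $21,333.41; interest $106.67 → $21,440.08; payment $9,577.05; balance $11,863.03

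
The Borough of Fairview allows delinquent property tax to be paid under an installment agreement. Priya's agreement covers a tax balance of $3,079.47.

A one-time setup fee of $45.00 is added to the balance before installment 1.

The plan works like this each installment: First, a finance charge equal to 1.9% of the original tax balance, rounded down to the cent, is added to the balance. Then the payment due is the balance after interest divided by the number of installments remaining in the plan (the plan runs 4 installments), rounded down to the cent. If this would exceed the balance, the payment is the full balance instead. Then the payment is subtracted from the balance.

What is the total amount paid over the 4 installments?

$3,358.47

Installment 1: $3,124.47 +$58.50 interest = $3,182.97; pay $795.74 → $2,387.23
Installment 2: $2,387.23 +$58.50 interest = $2,445.73; pay $815.24 → $1,630.49
Installment 3: $1,630.49 +$58.50 interest = $1,688.99; pay $844.49 → $844.50
Installment 4: $844.50 +$58.50 interest = $903.00; pay $903.00 → $0.00
Total paid: $3,358.47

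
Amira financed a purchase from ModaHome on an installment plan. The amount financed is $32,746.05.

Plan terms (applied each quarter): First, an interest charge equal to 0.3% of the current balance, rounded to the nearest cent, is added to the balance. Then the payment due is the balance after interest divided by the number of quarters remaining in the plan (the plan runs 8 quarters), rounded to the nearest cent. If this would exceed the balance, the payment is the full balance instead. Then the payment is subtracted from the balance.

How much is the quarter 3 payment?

$4,130.21

Quarter 1: opening $32,746.05; interest $98.24 → $32,844.29; payment $4,105.54; balance $28,738.75
Quarter 2: opening $28,738.75; interest $86.22 → $28,824.97; payment $4,117.85; balance $24,707.12
Quarter 3: opening $24,707.12; interest $74.12 → $24,781.24; payment $4,130.21; balance $20,651.03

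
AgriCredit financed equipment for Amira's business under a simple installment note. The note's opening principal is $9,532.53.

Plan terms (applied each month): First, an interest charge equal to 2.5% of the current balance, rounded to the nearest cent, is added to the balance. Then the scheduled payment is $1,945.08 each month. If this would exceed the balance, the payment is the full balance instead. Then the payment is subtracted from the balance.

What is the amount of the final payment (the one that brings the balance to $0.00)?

$575.23

Month 1: $9,532.53 +$238.31 interest = $9,770.84; pay $1,945.08 → $7,825.76
Month 2: $7,825.76 +$195.64 interest = $8,021.40; pay $1,945.08 → $6,076.32
Month 3: $6,076.32 +$151.91 interest = $6,228.23; pay $1,945.08 → $4,283.15
Month 4: $4,283.15 +$107.08 interest = $4,390.23; pay $1,945.08 → $2,445.15
Month 5: $2,445.15 +$61.13 interest = $2,506.28; pay $1,945.08 → $561.20
Month 6: $561.20 +$14.03 interest = $575.23; pay $575.23 → $0.00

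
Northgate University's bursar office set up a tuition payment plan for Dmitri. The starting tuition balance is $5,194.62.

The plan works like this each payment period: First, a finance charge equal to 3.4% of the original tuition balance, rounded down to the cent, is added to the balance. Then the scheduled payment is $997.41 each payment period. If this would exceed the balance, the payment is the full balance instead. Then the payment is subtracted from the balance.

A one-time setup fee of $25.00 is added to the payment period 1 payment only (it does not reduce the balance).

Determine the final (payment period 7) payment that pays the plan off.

Payment period 1: opening $5,194.62; interest $176.61 → $5,371.23; payment $997.41 (+ $25.00 fee); balance $4,373.82
Payment period 2: opening $4,373.82; interest $176.61 → $4,550.43; payment $997.41; balance $3,553.02
Payment period 3: opening $3,553.02; interest $176.61 → $3,729.63; payment $997.41; balance $2,732.22
Payment period 4: opening $2,732.22; interest $176.61 → $2,908.83; payment $997.41; balance $1,911.42
Payment period 5: opening $1,911.42; interest $176.61 → $2,088.03; payment $997.41; balance $1,090.62
Payment period 6: opening $1,090.62; interest $176.61 → $1,267.23; payment $997.41; balance $269.82
Payment period 7: opening $269.82; interest $176.61 → $446.43; payment $446.43; balance $0.00

$446.43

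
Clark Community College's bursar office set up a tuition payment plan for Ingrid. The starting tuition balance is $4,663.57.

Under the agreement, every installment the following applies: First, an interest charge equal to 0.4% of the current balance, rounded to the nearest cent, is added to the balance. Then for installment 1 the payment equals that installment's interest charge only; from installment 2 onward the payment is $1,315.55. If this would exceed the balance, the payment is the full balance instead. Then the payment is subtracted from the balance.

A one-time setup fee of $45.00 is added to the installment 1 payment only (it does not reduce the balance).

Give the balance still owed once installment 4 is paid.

$757.30

# | Opening | Interest | Payment | Fee | End bal
1 | $4,663.57 | $18.65 | $18.65 | $45.00 | $4,663.57
2 | $4,663.57 | $18.65 | $1,315.55 | — | $3,366.67
3 | $3,366.67 | $13.47 | $1,315.55 | — | $2,064.59
4 | $2,064.59 | $8.26 | $1,315.55 | — | $757.30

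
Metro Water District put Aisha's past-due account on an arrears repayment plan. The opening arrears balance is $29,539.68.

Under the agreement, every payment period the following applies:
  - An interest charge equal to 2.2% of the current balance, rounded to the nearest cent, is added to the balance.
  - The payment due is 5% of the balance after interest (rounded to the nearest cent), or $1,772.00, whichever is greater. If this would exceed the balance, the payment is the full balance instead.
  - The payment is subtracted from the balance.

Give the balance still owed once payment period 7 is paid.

Payment period 1: opening $29,539.68; interest $649.87 → $30,189.55; payment $1,772.00; balance $28,417.55
Payment period 2: opening $28,417.55; interest $625.19 → $29,042.74; payment $1,772.00; balance $27,270.74
Payment period 3: opening $27,270.74; interest $599.96 → $27,870.70; payment $1,772.00; balance $26,098.70
Payment period 4: opening $26,098.70; interest $574.17 → $26,672.87; payment $1,772.00; balance $24,900.87
Payment period 5: opening $24,900.87; interest $547.82 → $25,448.69; payment $1,772.00; balance $23,676.69
Payment period 6: opening $23,676.69; interest $520.89 → $24,197.58; payment $1,772.00; balance $22,425.58
Payment period 7: opening $22,425.58; interest $493.36 → $22,918.94; payment $1,772.00; balance $21,146.94

$21,146.94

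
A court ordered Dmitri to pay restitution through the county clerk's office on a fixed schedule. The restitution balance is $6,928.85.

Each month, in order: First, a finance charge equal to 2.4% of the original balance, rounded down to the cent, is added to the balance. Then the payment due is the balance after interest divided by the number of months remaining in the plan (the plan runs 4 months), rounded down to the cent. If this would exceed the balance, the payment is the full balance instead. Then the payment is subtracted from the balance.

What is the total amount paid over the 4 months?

$7,594.01

# | Opening | Interest | Payment | End bal
1 | $6,928.85 | $166.29 | $1,773.78 | $5,321.36
2 | $5,321.36 | $166.29 | $1,829.21 | $3,658.44
3 | $3,658.44 | $166.29 | $1,912.36 | $1,912.37
4 | $1,912.37 | $166.29 | $2,078.66 | $0.00
Total paid: $7,594.01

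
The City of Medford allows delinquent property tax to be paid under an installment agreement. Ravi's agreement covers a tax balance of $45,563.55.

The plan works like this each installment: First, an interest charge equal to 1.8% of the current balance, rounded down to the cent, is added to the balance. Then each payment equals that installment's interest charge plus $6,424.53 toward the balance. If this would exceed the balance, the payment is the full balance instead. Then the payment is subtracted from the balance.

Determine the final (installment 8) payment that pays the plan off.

$602.49

# | Opening | Interest | Payment | End bal
1 | $45,563.55 | $820.14 | $7,244.67 | $39,139.02
2 | $39,139.02 | $704.50 | $7,129.03 | $32,714.49
3 | $32,714.49 | $588.86 | $7,013.39 | $26,289.96
4 | $26,289.96 | $473.21 | $6,897.74 | $19,865.43
5 | $19,865.43 | $357.57 | $6,782.10 | $13,440.90
6 | $13,440.90 | $241.93 | $6,666.46 | $7,016.37
7 | $7,016.37 | $126.29 | $6,550.82 | $591.84
8 | $591.84 | $10.65 | $602.49 | $0.00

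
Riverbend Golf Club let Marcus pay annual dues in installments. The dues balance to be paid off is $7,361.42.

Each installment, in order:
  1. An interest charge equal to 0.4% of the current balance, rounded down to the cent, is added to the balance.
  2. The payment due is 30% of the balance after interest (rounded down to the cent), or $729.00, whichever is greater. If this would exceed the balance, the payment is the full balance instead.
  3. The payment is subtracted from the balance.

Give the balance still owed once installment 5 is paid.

# | Opening | Interest | Payment | End bal
1 | $7,361.42 | $29.44 | $2,217.25 | $5,173.61
2 | $5,173.61 | $20.69 | $1,558.29 | $3,636.01
3 | $3,636.01 | $14.54 | $1,095.16 | $2,555.39
4 | $2,555.39 | $10.22 | $769.68 | $1,795.93
5 | $1,795.93 | $7.18 | $729.00 | $1,074.11

$1,074.11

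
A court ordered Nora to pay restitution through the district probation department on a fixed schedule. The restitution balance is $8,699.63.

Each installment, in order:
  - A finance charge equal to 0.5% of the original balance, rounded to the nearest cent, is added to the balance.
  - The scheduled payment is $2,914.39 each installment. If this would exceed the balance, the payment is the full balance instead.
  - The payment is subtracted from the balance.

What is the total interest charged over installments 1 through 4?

$174.00

Installment 1: $8,699.63 +$43.50 interest = $8,743.13; pay $2,914.39 → $5,828.74
Installment 2: $5,828.74 +$43.50 interest = $5,872.24; pay $2,914.39 → $2,957.85
Installment 3: $2,957.85 +$43.50 interest = $3,001.35; pay $2,914.39 → $86.96
Installment 4: $86.96 +$43.50 interest = $130.46; pay $130.46 → $0.00
Total interest: $43.50 + $43.50 + $43.50 + $43.50 = $174.00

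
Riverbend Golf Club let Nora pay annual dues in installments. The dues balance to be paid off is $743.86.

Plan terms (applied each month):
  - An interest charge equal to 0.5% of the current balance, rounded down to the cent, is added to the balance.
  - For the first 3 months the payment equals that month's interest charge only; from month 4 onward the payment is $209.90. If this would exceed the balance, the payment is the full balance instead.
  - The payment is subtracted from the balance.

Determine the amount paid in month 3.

$3.71

# | Opening | Interest | Payment | End bal
1 | $743.86 | $3.71 | $3.71 | $743.86
2 | $743.86 | $3.71 | $3.71 | $743.86
3 | $743.86 | $3.71 | $3.71 | $743.86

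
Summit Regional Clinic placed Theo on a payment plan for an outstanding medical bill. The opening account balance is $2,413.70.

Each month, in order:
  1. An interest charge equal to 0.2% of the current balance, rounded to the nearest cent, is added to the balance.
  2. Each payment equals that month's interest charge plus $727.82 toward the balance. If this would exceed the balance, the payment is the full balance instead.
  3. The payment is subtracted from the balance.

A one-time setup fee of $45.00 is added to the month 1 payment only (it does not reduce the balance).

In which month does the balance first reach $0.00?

Month 1: opening $2,413.70; interest $4.83 → $2,418.53; payment $732.65 (+ $45.00 fee); balance $1,685.88
Month 2: opening $1,685.88; interest $3.37 → $1,689.25; payment $731.19; balance $958.06
Month 3: opening $958.06; interest $1.92 → $959.98; payment $729.74; balance $230.24
Month 4: opening $230.24; interest $0.46 → $230.70; payment $230.70; balance $0.00
Balance reaches $0.00 in month 4.

4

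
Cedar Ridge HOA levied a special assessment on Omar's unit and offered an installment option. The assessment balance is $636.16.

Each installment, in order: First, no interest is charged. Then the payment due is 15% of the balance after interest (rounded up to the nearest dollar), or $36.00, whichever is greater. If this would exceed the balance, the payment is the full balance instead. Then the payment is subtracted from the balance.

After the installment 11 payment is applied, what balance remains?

# | Opening | Payment | End bal
1 | $636.16 | $96.00 | $540.16
2 | $540.16 | $82.00 | $458.16
3 | $458.16 | $69.00 | $389.16
4 | $389.16 | $59.00 | $330.16
5 | $330.16 | $50.00 | $280.16
6 | $280.16 | $43.00 | $237.16
7 | $237.16 | $36.00 | $201.16
8 | $201.16 | $36.00 | $165.16
9 | $165.16 | $36.00 | $129.16
10 | $129.16 | $36.00 | $93.16
11 | $93.16 | $36.00 | $57.16

$57.16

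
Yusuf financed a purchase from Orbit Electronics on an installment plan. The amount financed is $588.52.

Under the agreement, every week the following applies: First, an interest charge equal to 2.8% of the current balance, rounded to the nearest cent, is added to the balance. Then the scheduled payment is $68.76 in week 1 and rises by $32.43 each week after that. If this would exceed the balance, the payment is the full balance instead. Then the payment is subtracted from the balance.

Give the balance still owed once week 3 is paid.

$329.04

Week 1: opening $588.52; interest $16.48 → $605.00; payment $68.76; balance $536.24
Week 2: opening $536.24; interest $15.01 → $551.25; payment $101.19; balance $450.06
Week 3: opening $450.06; interest $12.60 → $462.66; payment $133.62; balance $329.04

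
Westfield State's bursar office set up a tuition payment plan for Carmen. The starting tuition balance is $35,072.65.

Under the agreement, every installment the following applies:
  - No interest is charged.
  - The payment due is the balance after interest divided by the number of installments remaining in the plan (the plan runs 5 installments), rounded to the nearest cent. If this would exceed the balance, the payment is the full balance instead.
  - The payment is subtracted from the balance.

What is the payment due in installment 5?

$7,014.53

Installment 1: $35,072.65 − $7,014.53 → $28,058.12
Installment 2: $28,058.12 − $7,014.53 → $21,043.59
Installment 3: $21,043.59 − $7,014.53 → $14,029.06
Installment 4: $14,029.06 − $7,014.53 → $7,014.53
Installment 5: $7,014.53 − $7,014.53 → $0.00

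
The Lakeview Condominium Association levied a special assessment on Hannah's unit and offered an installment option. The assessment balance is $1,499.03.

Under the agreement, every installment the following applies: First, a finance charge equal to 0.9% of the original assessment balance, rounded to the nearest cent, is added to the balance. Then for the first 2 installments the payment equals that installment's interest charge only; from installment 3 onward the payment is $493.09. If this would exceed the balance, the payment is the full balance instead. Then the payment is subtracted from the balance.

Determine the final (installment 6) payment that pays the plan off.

# | Opening | Interest | Payment | End bal
1 | $1,499.03 | $13.49 | $13.49 | $1,499.03
2 | $1,499.03 | $13.49 | $13.49 | $1,499.03
3 | $1,499.03 | $13.49 | $493.09 | $1,019.43
4 | $1,019.43 | $13.49 | $493.09 | $539.83
5 | $539.83 | $13.49 | $493.09 | $60.23
6 | $60.23 | $13.49 | $73.72 | $0.00

$73.72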